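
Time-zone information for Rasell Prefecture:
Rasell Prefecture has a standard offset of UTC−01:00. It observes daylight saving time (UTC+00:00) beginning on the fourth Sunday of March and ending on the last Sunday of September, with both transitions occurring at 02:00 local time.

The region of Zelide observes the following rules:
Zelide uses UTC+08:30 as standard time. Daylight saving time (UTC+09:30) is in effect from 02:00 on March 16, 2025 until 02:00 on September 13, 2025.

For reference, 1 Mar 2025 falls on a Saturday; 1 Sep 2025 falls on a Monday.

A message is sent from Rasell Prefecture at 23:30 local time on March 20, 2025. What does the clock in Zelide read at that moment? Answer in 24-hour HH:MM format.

1 March 2025 is a Saturday, so the first Sunday is March 2 and the fourth is March 23.
1 September 2025 is a Monday, so Sundays fall on 7, 14, 21, 28; the last is September 28.
March 20, 2025 does not fall between 23 March and 28 September, so daylight saving is not in effect and Rasell Prefecture is at UTC−01:00.
23:30 Rasell Prefecture + 1h = 00:30 UTC (rolling into the next day, 21 March 2025).
At the standard offset (UTC+08:30), 00:30 UTC + 8h30m = 09:00 Zelide standard time.
Daylight saving runs 16 March – 13 September; the standard-time date in Zelide, March 21, 2025, is inside that window, so Zelide is at UTC+09:30.
00:30 UTC + 9h30m = 10:00 Zelide.

10:00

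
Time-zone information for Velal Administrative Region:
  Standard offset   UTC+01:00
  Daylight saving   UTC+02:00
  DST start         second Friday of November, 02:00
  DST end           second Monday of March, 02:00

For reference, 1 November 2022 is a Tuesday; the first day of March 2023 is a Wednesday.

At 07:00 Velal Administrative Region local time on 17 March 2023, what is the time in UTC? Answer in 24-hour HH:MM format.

06:00

1 November 2022 is a Tuesday, so the first Friday is November 4 and the second is November 11.
1 March 2023 is a Wednesday, so the first Monday is March 6 and the second is March 13.
17 March 2023 is outside the daylight-saving period (11 November 2022 – 13 March 2023), so Velal Administrative Region is on standard time, UTC+01:00.
07:00 local − 1h = 06:00 UTC.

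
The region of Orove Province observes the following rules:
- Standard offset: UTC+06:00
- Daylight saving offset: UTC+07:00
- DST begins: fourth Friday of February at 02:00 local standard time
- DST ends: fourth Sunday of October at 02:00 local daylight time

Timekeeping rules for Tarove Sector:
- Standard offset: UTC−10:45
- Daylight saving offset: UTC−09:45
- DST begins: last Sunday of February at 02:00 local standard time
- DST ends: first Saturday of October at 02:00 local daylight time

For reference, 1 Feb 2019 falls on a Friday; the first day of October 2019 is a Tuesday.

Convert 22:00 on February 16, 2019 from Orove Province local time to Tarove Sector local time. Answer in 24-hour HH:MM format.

05:15

1 February 2019 is a Friday, so the first Friday is February 1 and the fourth is February 22.
1 October 2019 is a Tuesday, so the first Sunday is October 6 and the fourth is October 27.
Daylight saving runs 22 February – 27 October; February 16, 2019 is outside that window, so Orove Province is on standard time at UTC+06:00.
22:00 Orove Province − 6h = 16:00 UTC.
1 February 2019 is a Friday, so Sundays fall on 3, 10, 17, 24; the last is February 24.
1 October 2019 is a Tuesday, so the first Saturday is October 5.
At the standard offset (UTC−10:45), 16:00 UTC − 10h45m = 05:15 Tarove Sector standard time.
The standard-time date in Tarove Sector, February 16, 2019, is outside the daylight-saving period (24 February – 5 October), so Tarove Sector is on standard time, UTC−10:45.
16:00 UTC − 10h45m = 05:15 Tarove Sector.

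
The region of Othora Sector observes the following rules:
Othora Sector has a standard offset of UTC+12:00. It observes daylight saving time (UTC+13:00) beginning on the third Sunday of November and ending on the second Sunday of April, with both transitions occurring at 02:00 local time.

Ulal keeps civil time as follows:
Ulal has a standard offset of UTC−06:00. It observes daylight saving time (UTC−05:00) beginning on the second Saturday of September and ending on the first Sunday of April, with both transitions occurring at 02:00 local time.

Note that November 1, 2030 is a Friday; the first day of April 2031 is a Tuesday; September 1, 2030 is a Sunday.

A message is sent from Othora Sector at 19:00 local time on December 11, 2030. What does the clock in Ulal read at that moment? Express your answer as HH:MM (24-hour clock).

01:00

1 November 2030 is a Friday, so the first Sunday is November 3 and the third is November 17.
1 April 2031 is a Tuesday, so the first Sunday is April 6 and the second is April 13.
December 11, 2030 falls between 17 November 2030 and 13 April 2031, so daylight saving is in effect and Othora Sector is at UTC+13:00.
19:00 Othora Sector − 13h = 06:00 UTC.
1 September 2030 is a Sunday, so the first Saturday is September 7 and the second is September 14.
1 April 2031 is a Tuesday, so the first Sunday is April 6.
At the standard offset (UTC−06:00), 06:00 UTC − 6h = 00:00 Ulal standard time.
The standard-time date in Ulal, December 11, 2030, lies within the daylight-saving period (14 September 2030 – 6 April 2031), so Ulal is on daylight time, UTC−05:00.
06:00 UTC − 5h = 01:00 Ulal.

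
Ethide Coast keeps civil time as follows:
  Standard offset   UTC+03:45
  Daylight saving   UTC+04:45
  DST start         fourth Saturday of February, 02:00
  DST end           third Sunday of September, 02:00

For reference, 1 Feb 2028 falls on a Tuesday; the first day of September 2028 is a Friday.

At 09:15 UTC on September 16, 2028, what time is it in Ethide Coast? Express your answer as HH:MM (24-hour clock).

1 February 2028 is a Tuesday, so the first Saturday is February 5 and the fourth is February 26.
1 September 2028 is a Friday, so the first Sunday is September 3 and the third is September 17.
At the standard offset (UTC+03:45), 09:15 UTC + 3h45m = 13:00 Ethide Coast standard time.
Daylight saving runs 26 February – 17 September; the standard-time date in Ethide Coast, September 16, 2028, is inside that window, so Ethide Coast is at UTC+04:45.
09:15 UTC + 4h45m = 14:00 local.

14:00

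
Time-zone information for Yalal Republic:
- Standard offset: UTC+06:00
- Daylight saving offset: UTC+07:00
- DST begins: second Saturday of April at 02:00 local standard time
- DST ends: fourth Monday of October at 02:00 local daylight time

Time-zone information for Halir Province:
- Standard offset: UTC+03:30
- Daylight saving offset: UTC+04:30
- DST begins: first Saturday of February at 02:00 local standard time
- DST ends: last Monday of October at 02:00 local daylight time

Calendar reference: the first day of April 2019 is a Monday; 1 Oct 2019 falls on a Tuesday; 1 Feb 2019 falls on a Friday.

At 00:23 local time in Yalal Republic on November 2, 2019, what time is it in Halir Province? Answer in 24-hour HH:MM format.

1 April 2019 is a Monday, so the first Saturday is April 6 and the second is April 13.
1 October 2019 is a Tuesday, so the first Monday is October 7 and the fourth is October 28.
November 2, 2019 is outside the daylight-saving period (13 April – 28 October), so Yalal Republic is on standard time, UTC+06:00.
00:23 Yalal Republic − 6h = 18:23 UTC (rolling into the previous day, 1 November 2019).
1 February 2019 is a Friday, so the first Saturday is February 2.
1 October 2019 is a Tuesday, so Mondays fall on 7, 14, 21, 28; the last is October 28.
At the standard offset (UTC+03:30), 18:23 UTC + 3h30m = 21:53 Halir Province standard time.
Daylight saving runs 2 February – 28 October; the standard-time date in Halir Province, November 1, 2019, is outside that window, so Halir Province is on standard time at UTC+03:30.
18:23 UTC + 3h30m = 21:53 Halir Province.

21:53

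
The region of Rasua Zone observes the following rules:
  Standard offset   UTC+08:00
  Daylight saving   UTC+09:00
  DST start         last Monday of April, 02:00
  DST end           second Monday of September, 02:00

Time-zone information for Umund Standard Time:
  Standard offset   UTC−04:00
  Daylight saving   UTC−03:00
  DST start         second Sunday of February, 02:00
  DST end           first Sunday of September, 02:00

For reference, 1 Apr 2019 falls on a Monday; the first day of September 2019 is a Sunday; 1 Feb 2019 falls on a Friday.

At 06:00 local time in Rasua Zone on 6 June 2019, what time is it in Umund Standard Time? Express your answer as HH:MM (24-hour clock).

18:00

1 April 2019 is a Monday, so Mondays fall on 1, 8, 15, 22, 29; the last is April 29.
1 September 2019 is a Sunday, so the first Monday is September 2 and the second is September 9.
6 June 2019 lies within the daylight-saving period (29 April – 9 September), so Rasua Zone is on daylight time, UTC+09:00.
06:00 Rasua Zone − 9h = 21:00 UTC (rolling into the previous day, 5 June 2019).
1 February 2019 is a Friday, so the first Sunday is February 3 and the second is February 10.
1 September 2019 is a Sunday, so the first Sunday is September 1.
At the standard offset (UTC−04:00), 21:00 UTC − 4h = 17:00 Umund Standard Time standard time.
The standard-time date in Umund Standard Time, 5 June 2019, lies within the daylight-saving period (10 February – 1 September), so Umund Standard Time is on daylight time, UTC−03:00.
21:00 UTC − 3h = 18:00 Umund Standard Time.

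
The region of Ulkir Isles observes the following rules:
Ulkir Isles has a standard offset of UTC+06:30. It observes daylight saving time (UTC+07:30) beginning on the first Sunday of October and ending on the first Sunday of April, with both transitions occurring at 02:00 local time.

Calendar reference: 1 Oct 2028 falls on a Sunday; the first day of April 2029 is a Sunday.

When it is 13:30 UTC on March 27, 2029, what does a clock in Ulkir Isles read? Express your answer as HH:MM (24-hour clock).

1 October 2028 is a Sunday, so the first Sunday is October 1.
1 April 2029 is a Sunday, so the first Sunday is April 1.
At the standard offset (UTC+06:30), 13:30 UTC + 6h30m = 20:00 Ulkir Isles standard time.
The standard-time date in Ulkir Isles, March 27, 2029, lies within the daylight-saving period (1 October 2028 – 1 April 2029), so Ulkir Isles is on daylight time, UTC+07:30.
13:30 UTC + 7h30m = 21:00 local.

21:00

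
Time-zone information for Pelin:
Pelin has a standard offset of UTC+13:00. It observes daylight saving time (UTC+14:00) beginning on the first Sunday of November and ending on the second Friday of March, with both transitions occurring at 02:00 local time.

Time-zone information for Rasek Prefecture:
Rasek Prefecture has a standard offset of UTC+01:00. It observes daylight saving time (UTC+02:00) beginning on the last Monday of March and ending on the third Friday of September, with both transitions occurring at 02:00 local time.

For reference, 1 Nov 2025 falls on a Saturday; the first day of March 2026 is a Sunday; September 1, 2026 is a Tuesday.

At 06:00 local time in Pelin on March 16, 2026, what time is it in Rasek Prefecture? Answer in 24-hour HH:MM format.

18:00

1 November 2025 is a Saturday, so the first Sunday is November 2.
1 March 2026 is a Sunday, so the first Friday is March 6 and the second is March 13.
Daylight saving runs 2 November 2025 – 13 March 2026; March 16, 2026 is outside that window, so Pelin is on standard time at UTC+13:00.
06:00 Pelin − 13h = 17:00 UTC (rolling into the previous day, 15 March 2026).
1 March 2026 is a Sunday, so Mondays fall on 2, 9, 16, 23, 30; the last is March 30.
1 September 2026 is a Tuesday, so the first Friday is September 4 and the third is September 18.
At the standard offset (UTC+01:00), 17:00 UTC + 1h = 18:00 Rasek Prefecture standard time.
The standard-time date in Rasek Prefecture, March 15, 2026, is outside the daylight-saving period (30 March – 18 September), so Rasek Prefecture is on standard time, UTC+01:00.
17:00 UTC + 1h = 18:00 Rasek Prefecture.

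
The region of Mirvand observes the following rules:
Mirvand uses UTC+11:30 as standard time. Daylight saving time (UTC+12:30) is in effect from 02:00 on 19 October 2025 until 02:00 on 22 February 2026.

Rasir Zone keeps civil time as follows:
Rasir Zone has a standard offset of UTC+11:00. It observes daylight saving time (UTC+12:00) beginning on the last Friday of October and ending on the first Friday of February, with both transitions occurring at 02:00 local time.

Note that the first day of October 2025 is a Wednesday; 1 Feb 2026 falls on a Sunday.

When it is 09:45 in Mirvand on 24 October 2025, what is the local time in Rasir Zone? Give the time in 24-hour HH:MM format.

24 October 2025 lies within the daylight-saving period (19 October 2025 – 22 February 2026), so Mirvand is on daylight time, UTC+12:30.
09:45 Mirvand − 12h30m = 21:15 UTC (rolling into the previous day, 23 October 2025).
1 October 2025 is a Wednesday, so Fridays fall on 3, 10, 17, 24, 31; the last is October 31.
1 February 2026 is a Sunday, so the first Friday is February 6.
At the standard offset (UTC+11:00), 21:15 UTC + 11h = 08:15 Rasir Zone standard time (rolling into the next day, 24 October 2025).
The standard-time date in Rasir Zone, 24 October 2025, is outside the daylight-saving period (31 October 2025 – 6 February 2026), so Rasir Zone is on standard time, UTC+11:00.
21:15 UTC + 11h = 08:15 Rasir Zone (rolling into the next day, 24 October 2025).

08:15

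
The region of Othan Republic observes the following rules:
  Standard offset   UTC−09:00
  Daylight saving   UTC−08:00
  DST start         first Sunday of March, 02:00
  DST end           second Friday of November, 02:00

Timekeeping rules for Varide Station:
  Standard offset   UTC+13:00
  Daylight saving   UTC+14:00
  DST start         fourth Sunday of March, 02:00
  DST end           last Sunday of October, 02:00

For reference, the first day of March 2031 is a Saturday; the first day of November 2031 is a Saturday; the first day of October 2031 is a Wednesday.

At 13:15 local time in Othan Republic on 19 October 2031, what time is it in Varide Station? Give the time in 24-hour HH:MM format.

1 March 2031 is a Saturday, so the first Sunday is March 2.
1 November 2031 is a Saturday, so the first Friday is November 7 and the second is November 14.
Daylight saving runs 2 March – 14 November; 19 October 2031 is inside that window, so Othan Republic is at UTC−08:00.
13:15 Othan Republic + 8h = 21:15 UTC.
1 March 2031 is a Saturday, so the first Sunday is March 2 and the fourth is March 23.
1 October 2031 is a Wednesday, so Sundays fall on 5, 12, 19, 26; the last is October 26.
At the standard offset (UTC+13:00), 21:15 UTC + 13h = 10:15 Varide Station standard time (rolling into the next day, 20 October 2031).
The standard-time date in Varide Station, 20 October 2031, lies within the daylight-saving period (23 March – 26 October), so Varide Station is on daylight time, UTC+14:00.
21:15 UTC + 14h = 11:15 Varide Station (rolling into the next day, 20 October 2031).

11:15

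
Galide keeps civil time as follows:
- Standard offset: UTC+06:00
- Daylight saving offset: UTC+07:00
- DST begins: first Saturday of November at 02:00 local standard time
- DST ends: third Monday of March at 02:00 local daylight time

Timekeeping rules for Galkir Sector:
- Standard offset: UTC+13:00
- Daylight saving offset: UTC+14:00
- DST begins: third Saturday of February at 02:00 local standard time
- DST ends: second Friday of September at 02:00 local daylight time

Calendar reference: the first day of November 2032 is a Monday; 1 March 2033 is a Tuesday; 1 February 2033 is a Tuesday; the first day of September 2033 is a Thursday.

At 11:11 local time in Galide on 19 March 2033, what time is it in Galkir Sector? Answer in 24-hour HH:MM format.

1 November 2032 is a Monday, so the first Saturday is November 6.
1 March 2033 is a Tuesday, so the first Monday is March 7 and the third is March 21.
19 March 2033 falls between 6 November 2032 and 21 March 2033, so daylight saving is in effect and Galide is at UTC+07:00.
11:11 Galide − 7h = 04:11 UTC.
1 February 2033 is a Tuesday, so the first Saturday is February 5 and the third is February 19.
1 September 2033 is a Thursday, so the first Friday is September 2 and the second is September 9.
At the standard offset (UTC+13:00), 04:11 UTC + 13h = 17:11 Galkir Sector standard time.
The standard-time date in Galkir Sector, 19 March 2033, lies within the daylight-saving period (19 February – 9 September), so Galkir Sector is on daylight time, UTC+14:00.
04:11 UTC + 14h = 18:11 Galkir Sector.

18:11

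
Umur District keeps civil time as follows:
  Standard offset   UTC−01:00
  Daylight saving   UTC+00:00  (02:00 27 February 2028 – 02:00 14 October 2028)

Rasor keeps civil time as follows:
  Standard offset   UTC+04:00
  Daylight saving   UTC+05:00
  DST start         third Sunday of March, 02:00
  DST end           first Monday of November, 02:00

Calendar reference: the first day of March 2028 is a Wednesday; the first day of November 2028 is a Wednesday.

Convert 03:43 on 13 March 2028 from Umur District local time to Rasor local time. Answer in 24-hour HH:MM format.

13 March 2028 lies within the daylight-saving period (27 February – 14 October), so Umur District is on daylight time, UTC+00:00.
03:43 Umur District − 0h = 03:43 UTC.
1 March 2028 is a Wednesday, so the first Sunday is March 5 and the third is March 19.
1 November 2028 is a Wednesday, so the first Monday is November 6.
At the standard offset (UTC+04:00), 03:43 UTC + 4h = 07:43 Rasor standard time.
The standard-time date in Rasor, 13 March 2028, is outside the daylight-saving period (19 March – 6 November), so Rasor is on standard time, UTC+04:00.
03:43 UTC + 4h = 07:43 Rasor.

07:43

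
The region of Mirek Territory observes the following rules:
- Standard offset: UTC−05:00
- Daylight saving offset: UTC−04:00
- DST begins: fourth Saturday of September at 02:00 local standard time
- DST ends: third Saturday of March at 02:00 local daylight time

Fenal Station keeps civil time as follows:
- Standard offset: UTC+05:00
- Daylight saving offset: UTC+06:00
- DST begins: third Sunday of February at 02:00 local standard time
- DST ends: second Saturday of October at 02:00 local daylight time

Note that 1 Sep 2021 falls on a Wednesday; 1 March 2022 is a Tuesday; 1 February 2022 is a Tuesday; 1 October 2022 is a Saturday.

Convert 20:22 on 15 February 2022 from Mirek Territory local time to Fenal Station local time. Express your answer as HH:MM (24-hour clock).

1 September 2021 is a Wednesday, so the first Saturday is September 4 and the fourth is September 25.
1 March 2022 is a Tuesday, so the first Saturday is March 5 and the third is March 19.
Daylight saving runs 25 September 2021 – 19 March 2022; 15 February 2022 is inside that window, so Mirek Territory is at UTC−04:00.
20:22 Mirek Territory + 4h = 00:22 UTC (rolling into the next day, 16 February 2022).
1 February 2022 is a Tuesday, so the first Sunday is February 6 and the third is February 20.
1 October 2022 is a Saturday, so the first Saturday is October 1 and the second is October 8.
At the standard offset (UTC+05:00), 00:22 UTC + 5h = 05:22 Fenal Station standard time.
Daylight saving runs 20 February – 8 October; the standard-time date in Fenal Station, 16 February 2022, is outside that window, so Fenal Station is on standard time at UTC+05:00.
00:22 UTC + 5h = 05:22 Fenal Station.

05:22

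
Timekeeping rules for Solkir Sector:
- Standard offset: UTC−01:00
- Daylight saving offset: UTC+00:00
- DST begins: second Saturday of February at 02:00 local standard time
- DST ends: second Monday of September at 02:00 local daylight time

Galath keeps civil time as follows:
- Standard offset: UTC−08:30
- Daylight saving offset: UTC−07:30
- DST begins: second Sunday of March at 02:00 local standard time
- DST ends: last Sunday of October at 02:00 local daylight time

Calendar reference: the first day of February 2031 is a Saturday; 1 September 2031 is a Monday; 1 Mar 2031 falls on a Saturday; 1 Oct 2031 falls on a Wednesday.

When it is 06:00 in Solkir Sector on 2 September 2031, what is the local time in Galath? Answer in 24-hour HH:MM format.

1 February 2031 is a Saturday, so the first Saturday is February 1 and the second is February 8.
1 September 2031 is a Monday, so the first Monday is September 1 and the second is September 8.
2 September 2031 falls between 8 February and 8 September, so daylight saving is in effect and Solkir Sector is at UTC+00:00.
06:00 Solkir Sector − 0h = 06:00 UTC.
1 March 2031 is a Saturday, so the first Sunday is March 2 and the second is March 9.
1 October 2031 is a Wednesday, so Sundays fall on 5, 12, 19, 26; the last is October 26.
At the standard offset (UTC−08:30), 06:00 UTC − 8h30m = 21:30 Galath standard time (rolling into the previous day, 1 September 2031).
The standard-time date in Galath, 1 September 2031, falls between 9 March and 26 October, so daylight saving is in effect and Galath is at UTC−07:30.
06:00 UTC − 7h30m = 22:30 Galath (rolling into the previous day, 1 September 2031).

22:30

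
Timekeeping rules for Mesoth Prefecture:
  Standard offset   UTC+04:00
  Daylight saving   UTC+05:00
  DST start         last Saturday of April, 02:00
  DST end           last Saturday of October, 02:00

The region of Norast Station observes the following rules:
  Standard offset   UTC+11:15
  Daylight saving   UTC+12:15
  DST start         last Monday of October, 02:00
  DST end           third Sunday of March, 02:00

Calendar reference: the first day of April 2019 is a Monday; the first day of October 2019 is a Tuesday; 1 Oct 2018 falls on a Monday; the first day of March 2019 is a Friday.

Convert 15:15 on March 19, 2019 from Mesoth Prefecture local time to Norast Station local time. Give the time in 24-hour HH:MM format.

1 April 2019 is a Monday, so Saturdays fall on 6, 13, 20, 27; the last is April 27.
1 October 2019 is a Tuesday, so Saturdays fall on 5, 12, 19, 26; the last is October 26.
Daylight saving runs 27 April – 26 October; March 19, 2019 is outside that window, so Mesoth Prefecture is on standard time at UTC+04:00.
15:15 Mesoth Prefecture − 4h = 11:15 UTC.
1 October 2018 is a Monday, so Mondays fall on 1, 8, 15, 22, 29; the last is October 29.
1 March 2019 is a Friday, so the first Sunday is March 3 and the third is March 17.
At the standard offset (UTC+11:15), 11:15 UTC + 11h15m = 22:30 Norast Station standard time.
Daylight saving runs 29 October 2018 – 17 March 2019; the standard-time date in Norast Station, March 19, 2019, is outside that window, so Norast Station is on standard time at UTC+11:15.
11:15 UTC + 11h15m = 22:30 Norast Station.

22:30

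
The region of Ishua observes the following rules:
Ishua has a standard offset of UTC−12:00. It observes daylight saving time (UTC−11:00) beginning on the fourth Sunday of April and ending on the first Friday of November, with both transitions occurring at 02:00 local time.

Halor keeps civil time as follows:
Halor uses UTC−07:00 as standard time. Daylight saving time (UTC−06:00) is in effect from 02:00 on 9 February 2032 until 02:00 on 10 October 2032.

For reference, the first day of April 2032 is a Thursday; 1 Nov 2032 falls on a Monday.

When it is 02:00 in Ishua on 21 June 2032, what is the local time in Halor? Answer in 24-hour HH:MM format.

1 April 2032 is a Thursday, so the first Sunday is April 4 and the fourth is April 25.
1 November 2032 is a Monday, so the first Friday is November 5.
Daylight saving runs 25 April – 5 November; 21 June 2032 is inside that window, so Ishua is at UTC−11:00.
02:00 Ishua + 11h = 13:00 UTC.
At the standard offset (UTC−07:00), 13:00 UTC − 7h = 06:00 Halor standard time.
The standard-time date in Halor, 21 June 2032, lies within the daylight-saving period (9 February – 10 October), so Halor is on daylight time, UTC−06:00.
13:00 UTC − 6h = 07:00 Halor.

07:00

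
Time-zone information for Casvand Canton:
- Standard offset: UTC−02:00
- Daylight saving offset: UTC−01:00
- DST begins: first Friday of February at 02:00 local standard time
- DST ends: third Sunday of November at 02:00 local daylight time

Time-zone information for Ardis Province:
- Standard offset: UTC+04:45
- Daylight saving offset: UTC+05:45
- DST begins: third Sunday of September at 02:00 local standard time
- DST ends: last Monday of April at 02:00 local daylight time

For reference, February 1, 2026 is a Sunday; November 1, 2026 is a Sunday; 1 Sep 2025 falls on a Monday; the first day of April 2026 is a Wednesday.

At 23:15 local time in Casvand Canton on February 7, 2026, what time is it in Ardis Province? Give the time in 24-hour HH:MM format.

1 February 2026 is a Sunday, so the first Friday is February 6.
1 November 2026 is a Sunday, so the first Sunday is November 1 and the third is November 15.
Daylight saving runs 6 February – 15 November; February 7, 2026 is inside that window, so Casvand Canton is at UTC−01:00.
23:15 Casvand Canton + 1h = 00:15 UTC (rolling into the next day, 8 February 2026).
1 September 2025 is a Monday, so the first Sunday is September 7 and the third is September 21.
1 April 2026 is a Wednesday, so Mondays fall on 6, 13, 20, 27; the last is April 27.
At the standard offset (UTC+04:45), 00:15 UTC + 4h45m = 05:00 Ardis Province standard time.
The standard-time date in Ardis Province, February 8, 2026, lies within the daylight-saving period (21 September 2025 – 27 April 2026), so Ardis Province is on daylight time, UTC+05:45.
00:15 UTC + 5h45m = 06:00 Ardis Province.

06:00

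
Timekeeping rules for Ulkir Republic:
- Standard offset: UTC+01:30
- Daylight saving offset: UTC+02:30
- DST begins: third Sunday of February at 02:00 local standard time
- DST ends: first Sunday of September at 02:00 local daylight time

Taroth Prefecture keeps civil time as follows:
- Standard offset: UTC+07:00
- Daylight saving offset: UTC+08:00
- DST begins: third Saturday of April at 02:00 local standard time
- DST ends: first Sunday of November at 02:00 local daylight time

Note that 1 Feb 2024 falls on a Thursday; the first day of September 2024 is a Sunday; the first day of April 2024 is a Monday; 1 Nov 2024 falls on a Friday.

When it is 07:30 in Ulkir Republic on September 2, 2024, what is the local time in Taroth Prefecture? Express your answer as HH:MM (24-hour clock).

14:00

1 February 2024 is a Thursday, so the first Sunday is February 4 and the third is February 18.
1 September 2024 is a Sunday, so the first Sunday is September 1.
Daylight saving runs 18 February – 1 September; September 2, 2024 is outside that window, so Ulkir Republic is on standard time at UTC+01:30.
07:30 Ulkir Republic − 1h30m = 06:00 UTC.
1 April 2024 is a Monday, so the first Saturday is April 6 and the third is April 20.
1 November 2024 is a Friday, so the first Sunday is November 3.
At the standard offset (UTC+07:00), 06:00 UTC + 7h = 13:00 Taroth Prefecture standard time.
Daylight saving runs 20 April – 3 November; the standard-time date in Taroth Prefecture, September 2, 2024, is inside that window, so Taroth Prefecture is at UTC+08:00.
06:00 UTC + 8h = 14:00 Taroth Prefecture.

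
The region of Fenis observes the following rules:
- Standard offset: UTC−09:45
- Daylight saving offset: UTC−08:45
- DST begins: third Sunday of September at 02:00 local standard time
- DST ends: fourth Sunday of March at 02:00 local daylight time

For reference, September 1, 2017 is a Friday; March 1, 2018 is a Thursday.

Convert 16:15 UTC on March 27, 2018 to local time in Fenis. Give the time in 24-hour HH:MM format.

1 September 2017 is a Friday, so the first Sunday is September 3 and the third is September 17.
1 March 2018 is a Thursday, so the first Sunday is March 4 and the fourth is March 25.
At the standard offset (UTC−09:45), 16:15 UTC − 9h45m = 06:30 Fenis standard time.
The standard-time date in Fenis, March 27, 2018, is outside the daylight-saving period (17 September 2017 – 25 March 2018), so Fenis is on standard time, UTC−09:45.
16:15 UTC − 9h45m = 06:30 local.

06:30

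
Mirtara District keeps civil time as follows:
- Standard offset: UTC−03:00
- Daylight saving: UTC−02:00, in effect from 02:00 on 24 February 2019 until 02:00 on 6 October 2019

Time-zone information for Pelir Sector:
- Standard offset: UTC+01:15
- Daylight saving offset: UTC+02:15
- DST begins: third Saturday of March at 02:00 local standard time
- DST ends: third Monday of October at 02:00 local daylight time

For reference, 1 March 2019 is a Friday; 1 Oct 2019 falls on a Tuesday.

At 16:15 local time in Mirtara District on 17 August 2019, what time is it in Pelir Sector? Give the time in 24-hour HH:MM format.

20:30

17 August 2019 falls between 24 February and 6 October, so daylight saving is in effect and Mirtara District is at UTC−02:00.
16:15 Mirtara District + 2h = 18:15 UTC.
1 March 2019 is a Friday, so the first Saturday is March 2 and the third is March 16.
1 October 2019 is a Tuesday, so the first Monday is October 7 and the third is October 21.
At the standard offset (UTC+01:15), 18:15 UTC + 1h15m = 19:30 Pelir Sector standard time.
The standard-time date in Pelir Sector, 17 August 2019, falls between 16 March and 21 October, so daylight saving is in effect and Pelir Sector is at UTC+02:15.
18:15 UTC + 2h15m = 20:30 Pelir Sector.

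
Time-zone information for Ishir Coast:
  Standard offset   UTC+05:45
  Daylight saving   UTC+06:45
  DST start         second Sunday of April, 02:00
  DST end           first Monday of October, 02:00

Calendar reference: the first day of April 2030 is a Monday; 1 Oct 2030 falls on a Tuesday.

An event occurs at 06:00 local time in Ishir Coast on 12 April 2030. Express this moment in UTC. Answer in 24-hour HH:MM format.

00:15

1 April 2030 is a Monday, so the first Sunday is April 7 and the second is April 14.
1 October 2030 is a Tuesday, so the first Monday is October 7.
12 April 2030 does not fall between 14 April and 7 October, so daylight saving is not in effect and Ishir Coast is at UTC+05:45.
06:00 local − 5h45m = 00:15 UTC.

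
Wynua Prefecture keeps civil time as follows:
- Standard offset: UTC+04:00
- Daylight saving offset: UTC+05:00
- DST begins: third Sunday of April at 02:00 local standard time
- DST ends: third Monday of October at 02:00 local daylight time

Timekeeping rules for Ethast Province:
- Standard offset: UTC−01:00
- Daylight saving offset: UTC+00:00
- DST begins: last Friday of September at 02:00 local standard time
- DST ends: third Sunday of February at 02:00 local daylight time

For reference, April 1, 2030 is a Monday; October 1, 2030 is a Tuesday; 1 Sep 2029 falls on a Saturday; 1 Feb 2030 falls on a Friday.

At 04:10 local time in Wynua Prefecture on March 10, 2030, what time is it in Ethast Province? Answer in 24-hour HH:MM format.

1 April 2030 is a Monday, so the first Sunday is April 7 and the third is April 21.
1 October 2030 is a Tuesday, so the first Monday is October 7 and the third is October 21.
March 10, 2030 does not fall between 21 April and 21 October, so daylight saving is not in effect and Wynua Prefecture is at UTC+04:00.
04:10 Wynua Prefecture − 4h = 00:10 UTC.
1 September 2029 is a Saturday, so Fridays fall on 7, 14, 21, 28; the last is September 28.
1 February 2030 is a Friday, so the first Sunday is February 3 and the third is February 17.
At the standard offset (UTC−01:00), 00:10 UTC − 1h = 23:10 Ethast Province standard time (rolling into the previous day, 9 March 2030).
The standard-time date in Ethast Province, March 9, 2030, does not fall between 28 September 2029 and 17 February 2030, so daylight saving is not in effect and Ethast Province is at UTC−01:00.
00:10 UTC − 1h = 23:10 Ethast Province (rolling into the previous day, 9 March 2030).

23:10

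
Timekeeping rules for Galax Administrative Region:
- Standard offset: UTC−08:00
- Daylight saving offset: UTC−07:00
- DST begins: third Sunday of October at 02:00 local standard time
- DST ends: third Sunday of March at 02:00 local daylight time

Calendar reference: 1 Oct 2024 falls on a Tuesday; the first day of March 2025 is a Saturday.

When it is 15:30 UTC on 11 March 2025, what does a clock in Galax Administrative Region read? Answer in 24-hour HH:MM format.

08:30

1 October 2024 is a Tuesday, so the first Sunday is October 6 and the third is October 20.
1 March 2025 is a Saturday, so the first Sunday is March 2 and the third is March 16.
At the standard offset (UTC−08:00), 15:30 UTC − 8h = 07:30 Galax Administrative Region standard time.
The standard-time date in Galax Administrative Region, 11 March 2025, lies within the daylight-saving period (20 October 2024 – 16 March 2025), so Galax Administrative Region is on daylight time, UTC−07:00.
15:30 UTC − 7h = 08:30 local.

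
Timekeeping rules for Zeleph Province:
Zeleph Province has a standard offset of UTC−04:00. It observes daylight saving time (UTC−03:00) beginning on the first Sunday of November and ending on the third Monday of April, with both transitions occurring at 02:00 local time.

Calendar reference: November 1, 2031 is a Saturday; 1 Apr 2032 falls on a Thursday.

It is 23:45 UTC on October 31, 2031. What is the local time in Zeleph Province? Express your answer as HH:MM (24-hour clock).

1 November 2031 is a Saturday, so the first Sunday is November 2.
1 April 2032 is a Thursday, so the first Monday is April 5 and the third is April 19.
At the standard offset (UTC−04:00), 23:45 UTC − 4h = 19:45 Zeleph Province standard time.
Daylight saving runs 2 November 2031 – 19 April 2032; the standard-time date in Zeleph Province, October 31, 2031, is outside that window, so Zeleph Province is on standard time at UTC−04:00.
23:45 UTC − 4h = 19:45 local.

19:45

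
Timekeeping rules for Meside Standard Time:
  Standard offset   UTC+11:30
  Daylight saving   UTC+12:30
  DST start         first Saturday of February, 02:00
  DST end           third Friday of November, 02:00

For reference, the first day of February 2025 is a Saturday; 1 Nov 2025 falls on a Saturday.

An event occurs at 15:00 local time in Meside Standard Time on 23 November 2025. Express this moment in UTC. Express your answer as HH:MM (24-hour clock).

1 February 2025 is a Saturday, so the first Saturday is February 1.
1 November 2025 is a Saturday, so the first Friday is November 7 and the third is November 21.
23 November 2025 does not fall between 1 February and 21 November, so daylight saving is not in effect and Meside Standard Time is at UTC+11:30.
15:00 local − 11h30m = 03:30 UTC.

03:30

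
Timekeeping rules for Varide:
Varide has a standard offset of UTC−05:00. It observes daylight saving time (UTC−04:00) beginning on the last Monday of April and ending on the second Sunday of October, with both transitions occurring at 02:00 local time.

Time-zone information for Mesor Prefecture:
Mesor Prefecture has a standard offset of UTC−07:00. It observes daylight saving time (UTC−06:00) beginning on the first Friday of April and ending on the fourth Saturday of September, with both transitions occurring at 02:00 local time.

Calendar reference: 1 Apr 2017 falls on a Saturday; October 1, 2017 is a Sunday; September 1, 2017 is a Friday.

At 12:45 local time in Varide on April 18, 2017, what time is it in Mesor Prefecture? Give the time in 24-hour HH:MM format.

1 April 2017 is a Saturday, so Mondays fall on 3, 10, 17, 24; the last is April 24.
1 October 2017 is a Sunday, so the first Sunday is October 1 and the second is October 8.
April 18, 2017 does not fall between 24 April and 8 October, so daylight saving is not in effect and Varide is at UTC−05:00.
12:45 Varide + 5h = 17:45 UTC.
1 April 2017 is a Saturday, so the first Friday is April 7.
1 September 2017 is a Friday, so the first Saturday is September 2 and the fourth is September 23.
At the standard offset (UTC−07:00), 17:45 UTC − 7h = 10:45 Mesor Prefecture standard time.
Daylight saving runs 7 April – 23 September; the standard-time date in Mesor Prefecture, April 18, 2017, is inside that window, so Mesor Prefecture is at UTC−06:00.
17:45 UTC − 6h = 11:45 Mesor Prefecture.

11:45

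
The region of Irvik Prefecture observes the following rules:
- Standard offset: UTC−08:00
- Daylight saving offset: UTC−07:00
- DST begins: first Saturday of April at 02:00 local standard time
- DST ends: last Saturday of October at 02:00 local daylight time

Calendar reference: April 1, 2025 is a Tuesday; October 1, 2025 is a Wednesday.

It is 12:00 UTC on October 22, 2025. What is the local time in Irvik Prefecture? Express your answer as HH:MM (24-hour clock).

1 April 2025 is a Tuesday, so the first Saturday is April 5.
1 October 2025 is a Wednesday, so Saturdays fall on 4, 11, 18, 25; the last is October 25.
At the standard offset (UTC−08:00), 12:00 UTC − 8h = 04:00 Irvik Prefecture standard time.
The standard-time date in Irvik Prefecture, October 22, 2025, falls between 5 April and 25 October, so daylight saving is in effect and Irvik Prefecture is at UTC−07:00.
12:00 UTC − 7h = 05:00 local.

05:00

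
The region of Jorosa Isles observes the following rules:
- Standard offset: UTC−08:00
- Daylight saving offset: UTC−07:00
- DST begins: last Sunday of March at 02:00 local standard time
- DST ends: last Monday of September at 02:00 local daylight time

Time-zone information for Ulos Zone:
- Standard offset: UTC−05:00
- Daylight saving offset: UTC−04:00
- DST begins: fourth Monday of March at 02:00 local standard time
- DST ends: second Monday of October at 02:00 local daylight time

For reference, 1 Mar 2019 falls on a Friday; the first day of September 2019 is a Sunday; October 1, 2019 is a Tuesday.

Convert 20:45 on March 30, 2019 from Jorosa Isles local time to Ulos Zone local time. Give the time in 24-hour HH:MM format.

00:45

1 March 2019 is a Friday, so Sundays fall on 3, 10, 17, 24, 31; the last is March 31.
1 September 2019 is a Sunday, so Mondays fall on 2, 9, 16, 23, 30; the last is September 30.
March 30, 2019 does not fall between 31 March and 30 September, so daylight saving is not in effect and Jorosa Isles is at UTC−08:00.
20:45 Jorosa Isles + 8h = 04:45 UTC (rolling into the next day, 31 March 2019).
1 March 2019 is a Friday, so the first Monday is March 4 and the fourth is March 25.
1 October 2019 is a Tuesday, so the first Monday is October 7 and the second is October 14.
At the standard offset (UTC−05:00), 04:45 UTC − 5h = 23:45 Ulos Zone standard time (rolling into the previous day, 30 March 2019).
Daylight saving runs 25 March – 14 October; the standard-time date in Ulos Zone, March 30, 2019, is inside that window, so Ulos Zone is at UTC−04:00.
04:45 UTC − 4h = 00:45 Ulos Zone.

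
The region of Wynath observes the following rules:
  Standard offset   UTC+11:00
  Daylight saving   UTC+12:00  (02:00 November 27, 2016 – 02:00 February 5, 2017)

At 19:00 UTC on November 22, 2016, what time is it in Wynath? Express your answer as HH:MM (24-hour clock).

At the standard offset (UTC+11:00), 19:00 UTC + 11h = 06:00 Wynath standard time (rolling into the next day, 23 November 2016).
The standard-time date in Wynath, November 23, 2016, does not fall between 27 November 2016 and 5 February 2017, so daylight saving is not in effect and Wynath is at UTC+11:00.
19:00 UTC + 11h = 06:00 local (rolling into the next day, 23 November 2016).

06:00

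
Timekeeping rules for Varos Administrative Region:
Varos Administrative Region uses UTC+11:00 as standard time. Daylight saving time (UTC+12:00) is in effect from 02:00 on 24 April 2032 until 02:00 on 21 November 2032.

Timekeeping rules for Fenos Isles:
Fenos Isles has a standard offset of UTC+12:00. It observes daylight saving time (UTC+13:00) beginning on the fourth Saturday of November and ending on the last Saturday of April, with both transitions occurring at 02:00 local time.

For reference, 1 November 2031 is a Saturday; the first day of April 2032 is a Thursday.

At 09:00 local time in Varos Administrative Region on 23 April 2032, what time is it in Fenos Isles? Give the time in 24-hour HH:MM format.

Daylight saving runs 24 April – 21 November; 23 April 2032 is outside that window, so Varos Administrative Region is on standard time at UTC+11:00.
09:00 Varos Administrative Region − 11h = 22:00 UTC (rolling into the previous day, 22 April 2032).
1 November 2031 is a Saturday, so the first Saturday is November 1 and the fourth is November 22.
1 April 2032 is a Thursday, so Saturdays fall on 3, 10, 17, 24; the last is April 24.
At the standard offset (UTC+12:00), 22:00 UTC + 12h = 10:00 Fenos Isles standard time (rolling into the next day, 23 April 2032).
The standard-time date in Fenos Isles, 23 April 2032, lies within the daylight-saving period (22 November 2031 – 24 April 2032), so Fenos Isles is on daylight time, UTC+13:00.
22:00 UTC + 13h = 11:00 Fenos Isles (rolling into the next day, 23 April 2032).

11:00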